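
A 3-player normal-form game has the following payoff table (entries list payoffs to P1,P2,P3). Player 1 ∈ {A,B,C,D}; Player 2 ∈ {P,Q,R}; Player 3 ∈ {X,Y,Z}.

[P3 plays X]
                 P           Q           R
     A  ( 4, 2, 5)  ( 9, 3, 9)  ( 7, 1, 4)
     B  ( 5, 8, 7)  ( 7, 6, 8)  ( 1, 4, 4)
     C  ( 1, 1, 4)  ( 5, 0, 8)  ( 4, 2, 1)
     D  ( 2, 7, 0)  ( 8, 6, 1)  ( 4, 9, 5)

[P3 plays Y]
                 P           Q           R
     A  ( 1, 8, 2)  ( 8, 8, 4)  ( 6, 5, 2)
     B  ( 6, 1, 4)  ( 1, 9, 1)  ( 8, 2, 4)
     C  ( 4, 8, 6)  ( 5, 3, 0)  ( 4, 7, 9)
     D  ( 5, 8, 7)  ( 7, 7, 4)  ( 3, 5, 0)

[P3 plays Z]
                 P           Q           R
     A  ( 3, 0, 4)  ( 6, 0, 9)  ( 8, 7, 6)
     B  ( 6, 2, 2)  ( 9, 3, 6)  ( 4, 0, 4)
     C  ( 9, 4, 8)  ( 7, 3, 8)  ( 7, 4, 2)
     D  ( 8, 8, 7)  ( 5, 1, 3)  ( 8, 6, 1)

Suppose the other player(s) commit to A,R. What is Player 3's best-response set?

u_3(X vs A,R) = 4
u_3(Y vs A,R) = 2
u_3(Z vs A,R) = 6
max payoff 6 at {Z}

argmax u_3 = {Z}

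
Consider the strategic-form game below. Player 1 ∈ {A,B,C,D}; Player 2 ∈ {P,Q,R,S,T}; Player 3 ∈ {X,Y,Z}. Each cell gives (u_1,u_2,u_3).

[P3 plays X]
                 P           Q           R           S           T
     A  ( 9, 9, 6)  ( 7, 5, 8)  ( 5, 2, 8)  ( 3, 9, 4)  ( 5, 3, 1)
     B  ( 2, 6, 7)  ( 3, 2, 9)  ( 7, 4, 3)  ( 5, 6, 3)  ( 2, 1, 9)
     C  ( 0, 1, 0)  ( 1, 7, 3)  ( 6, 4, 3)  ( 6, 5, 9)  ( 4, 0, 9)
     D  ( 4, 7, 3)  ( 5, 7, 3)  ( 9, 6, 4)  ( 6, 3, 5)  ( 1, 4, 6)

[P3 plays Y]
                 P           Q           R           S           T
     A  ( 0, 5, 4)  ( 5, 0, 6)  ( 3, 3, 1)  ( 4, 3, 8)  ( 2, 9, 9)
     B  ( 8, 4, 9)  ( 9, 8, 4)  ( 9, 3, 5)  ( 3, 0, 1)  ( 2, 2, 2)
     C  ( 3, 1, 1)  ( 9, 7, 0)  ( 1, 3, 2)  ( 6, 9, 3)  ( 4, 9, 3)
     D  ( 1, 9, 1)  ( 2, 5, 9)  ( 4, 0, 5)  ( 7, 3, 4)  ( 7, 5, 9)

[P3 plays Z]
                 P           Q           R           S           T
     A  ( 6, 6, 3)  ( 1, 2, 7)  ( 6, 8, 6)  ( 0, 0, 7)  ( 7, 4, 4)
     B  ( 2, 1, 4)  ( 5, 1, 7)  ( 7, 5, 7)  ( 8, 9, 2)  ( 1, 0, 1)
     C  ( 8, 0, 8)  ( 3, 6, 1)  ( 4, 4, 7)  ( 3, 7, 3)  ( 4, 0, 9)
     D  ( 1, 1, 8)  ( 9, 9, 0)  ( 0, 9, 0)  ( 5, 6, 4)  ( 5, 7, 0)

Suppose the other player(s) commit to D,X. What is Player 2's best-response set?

u_2(P vs D,X) = 7
u_2(Q vs D,X) = 7
u_2(R vs D,X) = 6
u_2(S vs D,X) = 3
u_2(T vs D,X) = 4
max payoff 7 at {P,Q}

argmax u_2 = {P,Q}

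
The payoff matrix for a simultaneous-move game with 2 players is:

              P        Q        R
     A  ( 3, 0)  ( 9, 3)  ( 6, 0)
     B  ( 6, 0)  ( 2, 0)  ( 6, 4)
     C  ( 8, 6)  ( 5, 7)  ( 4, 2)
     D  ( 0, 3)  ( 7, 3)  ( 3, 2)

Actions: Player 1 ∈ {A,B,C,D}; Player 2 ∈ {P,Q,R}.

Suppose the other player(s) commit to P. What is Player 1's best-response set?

P1 best: {C}

u_1(A vs P) = 3
u_1(B vs P) = 6
u_1(C vs P) = 8
u_1(D vs P) = 0
max payoff 8 at {C}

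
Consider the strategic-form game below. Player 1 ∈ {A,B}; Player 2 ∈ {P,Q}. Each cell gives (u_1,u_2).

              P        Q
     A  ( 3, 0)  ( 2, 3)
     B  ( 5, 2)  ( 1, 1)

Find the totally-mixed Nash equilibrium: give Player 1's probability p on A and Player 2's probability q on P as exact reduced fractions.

p=1/4, q=1/3

P1 indiff ⇒ q·3+(1-q)·2 = q·5+(1-q)·1 ⇒ q(-2) = (1-q)(-1) ⇒ q = 1/3
P2 indiff ⇒ p·0+(1-p)·2 = p·3+(1-p)·1 ⇒ p(-3) = (1-p)(-1) ⇒ p = 1/4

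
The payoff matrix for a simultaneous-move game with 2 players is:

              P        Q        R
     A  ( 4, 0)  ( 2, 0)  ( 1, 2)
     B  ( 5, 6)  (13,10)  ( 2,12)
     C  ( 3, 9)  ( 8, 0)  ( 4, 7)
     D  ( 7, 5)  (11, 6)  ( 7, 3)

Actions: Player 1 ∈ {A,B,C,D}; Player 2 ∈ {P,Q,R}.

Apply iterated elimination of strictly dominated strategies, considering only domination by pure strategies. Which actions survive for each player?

P1 drop A (B beats it: P:5>4 Q:13>2 R:2>1)
P1 drop C (D beats it: P:7>3 Q:11>8 R:7>4)
P2 drop P (Q beats it: B:10>6 D:6>5)
P1→{B,D} P2→{Q,R}

Remaining: P1:{B,D} P2:{Q,R}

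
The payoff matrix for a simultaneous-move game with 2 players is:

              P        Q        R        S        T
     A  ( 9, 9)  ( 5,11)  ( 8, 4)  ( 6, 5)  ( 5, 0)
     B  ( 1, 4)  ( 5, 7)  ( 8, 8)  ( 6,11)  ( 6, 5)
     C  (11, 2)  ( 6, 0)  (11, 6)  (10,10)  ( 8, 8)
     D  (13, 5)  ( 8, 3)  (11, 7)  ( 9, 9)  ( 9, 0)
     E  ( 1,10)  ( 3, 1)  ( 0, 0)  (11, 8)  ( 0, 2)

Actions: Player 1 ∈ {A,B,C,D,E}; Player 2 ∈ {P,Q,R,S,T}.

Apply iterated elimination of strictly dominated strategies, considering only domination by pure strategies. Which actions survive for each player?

Survivors P1:{C,D,E} P2:{P,S}

P1 drop A (C beats it: P:11>9 Q:6>5 R:11>8 S:10>6 T:8>5)
P1 drop B (C beats it: P:11>1 Q:6>5 R:11>8 S:10>6 T:8>6)
P2 drop Q (P beats it: C:2>0 D:5>3 E:10>1)
P2 drop R (S beats it: C:10>6 D:9>7 E:8>0)
P2 drop T (S beats it: C:10>8 D:9>0 E:8>2)
P1→{C,D,E} P2→{P,S}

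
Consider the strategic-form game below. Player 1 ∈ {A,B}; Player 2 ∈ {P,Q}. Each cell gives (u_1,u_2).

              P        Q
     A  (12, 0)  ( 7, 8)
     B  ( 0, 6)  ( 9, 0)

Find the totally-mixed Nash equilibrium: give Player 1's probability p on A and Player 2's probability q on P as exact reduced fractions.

(p,q) = (3/7, 1/7)

P1 indiff ⇒ q·12+(1-q)·7 = q·0+(1-q)·9 ⇒ q(12) = (1-q)(2) ⇒ q = 1/7
P2 indiff ⇒ p·0+(1-p)·6 = p·8+(1-p)·0 ⇒ p(-8) = (1-p)(-6) ⇒ p = 3/7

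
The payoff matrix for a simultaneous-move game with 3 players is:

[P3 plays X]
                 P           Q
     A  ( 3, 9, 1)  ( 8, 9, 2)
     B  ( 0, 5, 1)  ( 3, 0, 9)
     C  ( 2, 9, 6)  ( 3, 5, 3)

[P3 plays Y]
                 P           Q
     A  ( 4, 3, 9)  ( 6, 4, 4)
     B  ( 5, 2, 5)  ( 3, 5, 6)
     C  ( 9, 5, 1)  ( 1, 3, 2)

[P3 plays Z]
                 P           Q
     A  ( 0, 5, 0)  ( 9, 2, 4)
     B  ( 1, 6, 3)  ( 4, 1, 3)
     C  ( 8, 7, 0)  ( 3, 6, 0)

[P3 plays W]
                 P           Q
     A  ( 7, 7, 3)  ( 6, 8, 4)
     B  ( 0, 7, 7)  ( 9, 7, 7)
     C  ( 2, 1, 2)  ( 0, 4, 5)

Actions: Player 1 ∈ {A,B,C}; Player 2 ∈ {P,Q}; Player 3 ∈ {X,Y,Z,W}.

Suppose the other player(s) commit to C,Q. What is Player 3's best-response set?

BR_3 = {W}

u_3(X vs C,Q) = 3
u_3(Y vs C,Q) = 2
u_3(Z vs C,Q) = 0
u_3(W vs C,Q) = 5
max payoff 5 at {W}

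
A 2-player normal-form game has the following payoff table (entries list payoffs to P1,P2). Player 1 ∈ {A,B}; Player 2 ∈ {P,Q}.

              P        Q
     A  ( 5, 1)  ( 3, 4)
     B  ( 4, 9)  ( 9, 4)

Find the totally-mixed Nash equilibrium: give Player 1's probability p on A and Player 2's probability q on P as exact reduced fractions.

(p,q) = (5/8, 6/7)

P1 indiff ⇒ q·5+(1-q)·3 = q·4+(1-q)·9 ⇒ q(1) = (1-q)(6) ⇒ q = 6/7
P2 indiff ⇒ p·1+(1-p)·9 = p·4+(1-p)·4 ⇒ p(-3) = (1-p)(-5) ⇒ p = 5/8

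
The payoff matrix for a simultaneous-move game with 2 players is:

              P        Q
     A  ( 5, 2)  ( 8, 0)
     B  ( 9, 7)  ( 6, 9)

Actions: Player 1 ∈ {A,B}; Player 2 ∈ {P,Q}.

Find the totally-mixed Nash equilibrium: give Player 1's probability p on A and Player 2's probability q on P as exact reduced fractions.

P1 indiff ⇒ q·5+(1-q)·8 = q·9+(1-q)·6 ⇒ q(-4) = (1-q)(-2) ⇒ q = 1/3
P2 indiff ⇒ p·2+(1-p)·7 = p·0+(1-p)·9 ⇒ p(2) = (1-p)(2) ⇒ p = 1/2

p=1/2, q=1/3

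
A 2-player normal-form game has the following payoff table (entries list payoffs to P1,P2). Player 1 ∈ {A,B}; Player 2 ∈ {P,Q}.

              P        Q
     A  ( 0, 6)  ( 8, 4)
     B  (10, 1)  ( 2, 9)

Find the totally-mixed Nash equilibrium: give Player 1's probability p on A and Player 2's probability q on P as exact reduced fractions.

P1 indiff ⇒ q·0+(1-q)·8 = q·10+(1-q)·2 ⇒ q(-10) = (1-q)(-6) ⇒ q = 3/8
P2 indiff ⇒ p·6+(1-p)·1 = p·4+(1-p)·9 ⇒ p(2) = (1-p)(8) ⇒ p = 4/5

p=4/5, q=3/8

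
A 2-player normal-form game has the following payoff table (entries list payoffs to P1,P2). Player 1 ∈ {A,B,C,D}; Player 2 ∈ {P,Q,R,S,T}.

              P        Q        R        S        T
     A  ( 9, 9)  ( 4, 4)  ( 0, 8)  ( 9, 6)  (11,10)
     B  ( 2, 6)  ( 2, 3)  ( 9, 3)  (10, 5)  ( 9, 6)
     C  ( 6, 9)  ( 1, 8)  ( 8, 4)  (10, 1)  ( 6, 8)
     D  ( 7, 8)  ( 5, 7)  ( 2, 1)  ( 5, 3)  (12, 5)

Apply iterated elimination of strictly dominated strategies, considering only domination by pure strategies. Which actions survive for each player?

P2 drop Q (P beats it: A:9>4 B:6>3 C:9>8 D:8>7)
P2 drop R (P beats it: A:9>8 B:6>3 C:9>4 D:8>1)
P2 drop S (P beats it: A:9>6 B:6>5 C:9>1 D:8>3)
P1 drop B (A beats it: P:9>2 T:11>9)
P1 drop C (A beats it: P:9>6 T:11>6)
P1→{A,D} P2→{P,T}

Remaining: P1:{A,D} P2:{P,T}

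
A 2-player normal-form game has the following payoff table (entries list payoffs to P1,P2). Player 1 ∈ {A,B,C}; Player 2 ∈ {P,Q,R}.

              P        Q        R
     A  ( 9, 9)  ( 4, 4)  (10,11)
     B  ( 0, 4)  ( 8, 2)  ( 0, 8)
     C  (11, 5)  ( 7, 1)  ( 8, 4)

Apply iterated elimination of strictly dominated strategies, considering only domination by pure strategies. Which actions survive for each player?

IESDS → P1:{A,C} P2:{P,R}

P2 drop Q (P beats it: A:9>4 B:4>2 C:5>1)
P1 drop B (A beats it: P:9>0 R:10>0)
P1→{A,C} P2→{P,R}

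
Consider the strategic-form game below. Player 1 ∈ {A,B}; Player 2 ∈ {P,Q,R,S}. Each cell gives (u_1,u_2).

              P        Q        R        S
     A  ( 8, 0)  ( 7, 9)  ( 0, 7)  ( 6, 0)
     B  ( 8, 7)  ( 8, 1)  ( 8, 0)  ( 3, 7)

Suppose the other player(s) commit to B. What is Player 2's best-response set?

u_2(P vs B) = 7
u_2(Q vs B) = 1
u_2(R vs B) = 0
u_2(S vs B) = 7
max payoff 7 at {P,S}

argmax u_2 = {P,S}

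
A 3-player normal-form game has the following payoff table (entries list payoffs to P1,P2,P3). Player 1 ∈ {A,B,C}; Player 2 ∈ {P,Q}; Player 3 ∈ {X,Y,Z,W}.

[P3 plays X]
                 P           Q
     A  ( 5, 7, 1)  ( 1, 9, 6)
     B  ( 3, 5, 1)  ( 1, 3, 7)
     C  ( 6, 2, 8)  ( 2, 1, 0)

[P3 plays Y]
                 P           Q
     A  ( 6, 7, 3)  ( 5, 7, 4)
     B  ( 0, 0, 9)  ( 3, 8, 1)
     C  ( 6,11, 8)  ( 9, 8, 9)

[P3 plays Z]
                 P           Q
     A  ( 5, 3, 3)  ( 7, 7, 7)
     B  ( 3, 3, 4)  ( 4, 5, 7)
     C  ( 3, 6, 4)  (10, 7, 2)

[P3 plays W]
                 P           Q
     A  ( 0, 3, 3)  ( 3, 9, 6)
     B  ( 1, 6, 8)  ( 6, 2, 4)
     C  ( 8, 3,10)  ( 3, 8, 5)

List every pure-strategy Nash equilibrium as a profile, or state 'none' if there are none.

NE set: (A,P,Y)

(A,P,X): not NE [P1→C gives 6>5; P2→Q gives 9>7; P3→W gives 3>1]
(A,P,Y): NE
(A,P,Z): not NE [P2→Q gives 7>3]
(A,P,W): not NE [P1→C gives 8>0; P2→Q gives 9>3]
(A,Q,X): not NE [P1→C gives 2>1; P3→Z gives 7>6]
(A,Q,Y): not NE [P1→C gives 9>5; P3→Z gives 7>4]
(A,Q,Z): not NE [P1→C gives 10>7]
(A,Q,W): not NE [P1→B gives 6>3; P3→Z gives 7>6]
(B,P,X): not NE [P1→C gives 6>3; P3→Y gives 9>1]
(B,P,Y): not NE [P1→C gives 6>0; P2→Q gives 8>0]
(B,P,Z): not NE [P1→A gives 5>3; P2→Q gives 5>3; P3→Y gives 9>4]
(B,P,W): not NE [P1→C gives 8>1; P3→Y gives 9>8]
(B,Q,X): not NE [P1→C gives 2>1; P2→P gives 5>3]
(B,Q,Y): not NE [P1→C gives 9>3; P3→Z gives 7>1]
(B,Q,Z): not NE [P1→C gives 10>4]
(B,Q,W): not NE [P2→P gives 6>2; P3→Z gives 7>4]
(C,P,X): not NE [P3→W gives 10>8]
(C,P,Y): not NE [P3→W gives 10>8]
(C,P,Z): not NE [P1→A gives 5>3; P2→Q gives 7>6; P3→W gives 10>4]
(C,P,W): not NE [P2→Q gives 8>3]
(C,Q,X): not NE [P2→P gives 2>1; P3→Y gives 9>0]
(C,Q,Y): not NE [P2→P gives 11>8]
(C,Q,Z): not NE [P3→Y gives 9>2]
(C,Q,W): not NE [P1→B gives 6>3; P3→Y gives 9>5]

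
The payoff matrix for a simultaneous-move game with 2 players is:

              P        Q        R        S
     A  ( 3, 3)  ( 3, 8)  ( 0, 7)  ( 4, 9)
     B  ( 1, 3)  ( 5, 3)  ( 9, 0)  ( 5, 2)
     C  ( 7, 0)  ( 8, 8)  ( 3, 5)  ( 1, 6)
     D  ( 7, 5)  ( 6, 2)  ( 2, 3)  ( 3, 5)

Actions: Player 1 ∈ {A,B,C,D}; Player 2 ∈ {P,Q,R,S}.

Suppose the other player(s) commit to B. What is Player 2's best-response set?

BR_2 = {P,Q}

u_2(P vs B) = 3
u_2(Q vs B) = 3
u_2(R vs B) = 0
u_2(S vs B) = 2
max payoff 3 at {P,Q}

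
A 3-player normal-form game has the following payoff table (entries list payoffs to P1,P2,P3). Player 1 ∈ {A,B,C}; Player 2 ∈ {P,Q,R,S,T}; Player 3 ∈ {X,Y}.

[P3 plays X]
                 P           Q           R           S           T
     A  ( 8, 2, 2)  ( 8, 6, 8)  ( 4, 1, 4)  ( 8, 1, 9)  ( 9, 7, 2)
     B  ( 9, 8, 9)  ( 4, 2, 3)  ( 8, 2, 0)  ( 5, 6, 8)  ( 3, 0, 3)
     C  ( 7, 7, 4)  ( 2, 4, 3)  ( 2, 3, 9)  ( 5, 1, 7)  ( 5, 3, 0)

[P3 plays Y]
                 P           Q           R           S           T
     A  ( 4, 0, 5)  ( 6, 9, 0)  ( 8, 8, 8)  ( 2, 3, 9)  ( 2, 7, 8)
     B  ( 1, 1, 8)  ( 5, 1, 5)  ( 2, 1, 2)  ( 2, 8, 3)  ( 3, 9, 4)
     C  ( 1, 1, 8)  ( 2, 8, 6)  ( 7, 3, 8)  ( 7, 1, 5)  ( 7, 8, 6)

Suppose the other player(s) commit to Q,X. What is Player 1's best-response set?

P1 best: {A}

u_1(A vs Q,X) = 8
u_1(B vs Q,X) = 4
u_1(C vs Q,X) = 2
max payoff 8 at {A}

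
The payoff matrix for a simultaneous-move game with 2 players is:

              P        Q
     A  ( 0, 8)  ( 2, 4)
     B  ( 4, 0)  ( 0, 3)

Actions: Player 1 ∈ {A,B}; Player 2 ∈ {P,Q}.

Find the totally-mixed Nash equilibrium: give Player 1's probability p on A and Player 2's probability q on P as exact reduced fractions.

P1 indiff ⇒ q·0+(1-q)·2 = q·4+(1-q)·0 ⇒ q(-4) = (1-q)(-2) ⇒ q = 1/3
P2 indiff ⇒ p·8+(1-p)·0 = p·4+(1-p)·3 ⇒ p(4) = (1-p)(3) ⇒ p = 3/7

P1 mixes 3/7 on A; P2 mixes 1/3 on P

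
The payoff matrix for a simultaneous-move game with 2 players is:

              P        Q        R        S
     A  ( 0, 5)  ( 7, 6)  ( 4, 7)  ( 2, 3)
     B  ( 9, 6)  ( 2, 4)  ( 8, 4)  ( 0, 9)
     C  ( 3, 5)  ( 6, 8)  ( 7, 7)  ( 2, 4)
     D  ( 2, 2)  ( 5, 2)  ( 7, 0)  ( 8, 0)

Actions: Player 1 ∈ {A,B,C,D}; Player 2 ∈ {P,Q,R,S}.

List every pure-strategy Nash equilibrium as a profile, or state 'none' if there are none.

PSNE: ∅

(A,P): not NE [P1→B gives 9>0; P2→R gives 7>5]
(A,Q): not NE [P2→R gives 7>6]
(A,R): not NE [P1→B gives 8>4]
(A,S): not NE [P1→D gives 8>2; P2→R gives 7>3]
(B,P): not NE [P2→S gives 9>6]
(B,Q): not NE [P1→A gives 7>2; P2→S gives 9>4]
(B,R): not NE [P2→S gives 9>4]
(B,S): not NE [P1→D gives 8>0]
(C,P): not NE [P1→B gives 9>3; P2→Q gives 8>5]
(C,Q): not NE [P1→A gives 7>6]
(C,R): not NE [P1→B gives 8>7; P2→Q gives 8>7]
(C,S): not NE [P1→D gives 8>2; P2→Q gives 8>4]
(D,P): not NE [P1→B gives 9>2]
(D,Q): not NE [P1→A gives 7>5]
(D,R): not NE [P1→B gives 8>7; P2→Q gives 2>0]
(D,S): not NE [P2→Q gives 2>0]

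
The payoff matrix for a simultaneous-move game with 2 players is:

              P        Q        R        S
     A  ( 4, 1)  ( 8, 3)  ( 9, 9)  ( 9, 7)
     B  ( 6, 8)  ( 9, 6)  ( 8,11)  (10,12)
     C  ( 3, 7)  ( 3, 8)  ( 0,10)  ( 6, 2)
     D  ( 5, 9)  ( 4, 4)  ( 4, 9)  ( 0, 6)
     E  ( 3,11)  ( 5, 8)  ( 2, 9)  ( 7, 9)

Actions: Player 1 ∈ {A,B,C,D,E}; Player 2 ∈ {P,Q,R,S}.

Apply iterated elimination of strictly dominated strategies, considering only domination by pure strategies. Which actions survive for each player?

Remaining: P1:{A,B} P2:{R,S}

P1 drop C (A beats it: P:4>3 Q:8>3 R:9>0 S:9>6)
P1 drop D (B beats it: P:6>5 Q:9>4 R:8>4 S:10>0)
P1 drop E (A beats it: P:4>3 Q:8>5 R:9>2 S:9>7)
P2 drop P (R beats it: A:9>1 B:11>8)
P2 drop Q (R beats it: A:9>3 B:11>6)
P1→{A,B} P2→{R,S}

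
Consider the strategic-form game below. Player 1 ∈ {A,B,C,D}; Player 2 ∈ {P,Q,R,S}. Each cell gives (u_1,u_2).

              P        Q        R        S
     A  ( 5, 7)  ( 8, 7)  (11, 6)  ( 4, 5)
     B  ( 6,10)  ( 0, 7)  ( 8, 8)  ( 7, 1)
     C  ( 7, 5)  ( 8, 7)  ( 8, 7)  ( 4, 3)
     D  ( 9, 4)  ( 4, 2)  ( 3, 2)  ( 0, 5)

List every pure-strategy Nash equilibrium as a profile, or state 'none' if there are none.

(A,P): not NE [P1→D gives 9>5]
(A,Q): NE
(A,R): not NE [P2→Q gives 7>6]
(A,S): not NE [P1→B gives 7>4; P2→Q gives 7>5]
(B,P): not NE [P1→D gives 9>6]
(B,Q): not NE [P1→C gives 8>0; P2→P gives 10>7]
(B,R): not NE [P1→A gives 11>8; P2→P gives 10>8]
(B,S): not NE [P2→P gives 10>1]
(C,P): not NE [P1→D gives 9>7; P2→R gives 7>5]
(C,Q): NE
(C,R): not NE [P1→A gives 11>8]
(C,S): not NE [P1→B gives 7>4; P2→R gives 7>3]
(D,P): not NE [P2→S gives 5>4]
(D,Q): not NE [P1→C gives 8>4; P2→S gives 5>2]
(D,R): not NE [P1→A gives 11>3; P2→S gives 5>2]
(D,S): not NE [P1→B gives 7>0]

NE set: (A,Q), (C,Q)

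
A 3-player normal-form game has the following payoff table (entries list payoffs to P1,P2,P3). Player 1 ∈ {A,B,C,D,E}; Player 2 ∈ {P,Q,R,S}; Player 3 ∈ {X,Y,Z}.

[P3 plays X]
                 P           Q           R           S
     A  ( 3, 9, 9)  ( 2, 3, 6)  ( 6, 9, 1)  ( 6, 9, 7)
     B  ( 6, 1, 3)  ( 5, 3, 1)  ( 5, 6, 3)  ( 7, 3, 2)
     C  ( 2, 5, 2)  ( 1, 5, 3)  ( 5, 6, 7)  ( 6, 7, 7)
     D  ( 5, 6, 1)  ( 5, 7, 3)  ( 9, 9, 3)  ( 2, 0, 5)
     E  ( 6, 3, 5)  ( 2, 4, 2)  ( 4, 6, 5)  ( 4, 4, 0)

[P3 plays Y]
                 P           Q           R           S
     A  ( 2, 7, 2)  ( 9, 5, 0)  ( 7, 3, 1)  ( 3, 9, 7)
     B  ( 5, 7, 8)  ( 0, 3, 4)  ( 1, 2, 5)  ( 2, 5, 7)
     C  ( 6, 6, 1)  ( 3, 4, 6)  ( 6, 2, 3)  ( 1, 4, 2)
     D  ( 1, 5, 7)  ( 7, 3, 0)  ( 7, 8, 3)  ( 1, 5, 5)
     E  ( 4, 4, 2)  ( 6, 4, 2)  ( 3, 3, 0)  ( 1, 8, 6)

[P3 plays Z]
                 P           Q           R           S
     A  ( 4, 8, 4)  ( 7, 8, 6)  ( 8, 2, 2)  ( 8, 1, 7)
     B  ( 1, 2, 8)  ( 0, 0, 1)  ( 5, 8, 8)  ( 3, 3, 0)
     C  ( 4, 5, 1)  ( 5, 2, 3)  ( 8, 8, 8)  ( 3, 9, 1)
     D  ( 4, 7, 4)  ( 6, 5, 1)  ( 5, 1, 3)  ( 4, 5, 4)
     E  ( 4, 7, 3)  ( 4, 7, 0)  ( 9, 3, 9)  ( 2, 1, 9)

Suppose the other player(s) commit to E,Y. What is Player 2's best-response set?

P2 best: {S}

u_2(P vs E,Y) = 4
u_2(Q vs E,Y) = 4
u_2(R vs E,Y) = 3
u_2(S vs E,Y) = 8
max payoff 8 at {S}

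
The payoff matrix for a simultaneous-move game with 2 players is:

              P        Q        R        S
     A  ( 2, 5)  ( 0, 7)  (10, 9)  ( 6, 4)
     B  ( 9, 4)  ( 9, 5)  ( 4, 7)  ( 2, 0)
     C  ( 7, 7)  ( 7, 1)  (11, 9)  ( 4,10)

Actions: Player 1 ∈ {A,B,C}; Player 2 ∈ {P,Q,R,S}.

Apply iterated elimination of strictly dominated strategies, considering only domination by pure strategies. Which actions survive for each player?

Survivors P1:{A,C} P2:{R,S}

P2 drop P (R beats it: A:9>5 B:7>4 C:9>7)
P2 drop Q (R beats it: A:9>7 B:7>5 C:9>1)
P1 drop B (A beats it: R:10>4 S:6>2)
P1→{A,C} P2→{R,S}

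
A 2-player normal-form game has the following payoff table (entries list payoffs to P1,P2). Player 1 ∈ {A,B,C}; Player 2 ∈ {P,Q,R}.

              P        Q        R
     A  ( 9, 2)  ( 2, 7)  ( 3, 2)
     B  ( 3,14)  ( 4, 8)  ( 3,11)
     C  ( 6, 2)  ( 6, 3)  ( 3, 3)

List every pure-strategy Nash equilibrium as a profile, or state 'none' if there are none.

(A,P): not NE [P2→Q gives 7>2]
(A,Q): not NE [P1→C gives 6>2]
(A,R): not NE [P2→Q gives 7>2]
(B,P): not NE [P1→A gives 9>3]
(B,Q): not NE [P1→C gives 6>4; P2→P gives 14>8]
(B,R): not NE [P2→P gives 14>11]
(C,P): not NE [P1→A gives 9>6; P2→R gives 3>2]
(C,Q): NE
(C,R): NE

PSNE = {(C,Q), (C,R)}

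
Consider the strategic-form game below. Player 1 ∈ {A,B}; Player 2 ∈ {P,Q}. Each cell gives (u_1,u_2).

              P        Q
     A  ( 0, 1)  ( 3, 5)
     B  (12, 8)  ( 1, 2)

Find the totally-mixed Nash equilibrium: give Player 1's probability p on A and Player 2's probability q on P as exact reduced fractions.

P1 indiff ⇒ q·0+(1-q)·3 = q·12+(1-q)·1 ⇒ q(-12) = (1-q)(-2) ⇒ q = 1/7
P2 indiff ⇒ p·1+(1-p)·8 = p·5+(1-p)·2 ⇒ p(-4) = (1-p)(-6) ⇒ p = 3/5

(p,q) = (3/5, 1/7)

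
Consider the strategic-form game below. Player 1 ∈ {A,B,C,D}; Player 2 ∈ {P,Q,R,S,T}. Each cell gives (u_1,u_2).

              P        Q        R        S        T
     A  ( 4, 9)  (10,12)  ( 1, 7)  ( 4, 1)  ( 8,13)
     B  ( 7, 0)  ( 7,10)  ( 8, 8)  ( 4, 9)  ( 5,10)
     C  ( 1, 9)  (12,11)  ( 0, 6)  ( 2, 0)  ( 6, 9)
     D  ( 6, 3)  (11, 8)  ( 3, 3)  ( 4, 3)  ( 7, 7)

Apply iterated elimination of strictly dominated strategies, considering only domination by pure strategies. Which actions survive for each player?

P2 drop P (Q beats it: A:12>9 B:10>0 C:11>9 D:8>3)
P2 drop R (Q beats it: A:12>7 B:10>8 C:11>6 D:8>3)
P2 drop S (Q beats it: A:12>1 B:10>9 C:11>0 D:8>3)
P1 drop B (A beats it: Q:10>7 T:8>5)
P1→{A,C,D} P2→{Q,T}

Remaining: P1:{A,C,D} P2:{Q,T}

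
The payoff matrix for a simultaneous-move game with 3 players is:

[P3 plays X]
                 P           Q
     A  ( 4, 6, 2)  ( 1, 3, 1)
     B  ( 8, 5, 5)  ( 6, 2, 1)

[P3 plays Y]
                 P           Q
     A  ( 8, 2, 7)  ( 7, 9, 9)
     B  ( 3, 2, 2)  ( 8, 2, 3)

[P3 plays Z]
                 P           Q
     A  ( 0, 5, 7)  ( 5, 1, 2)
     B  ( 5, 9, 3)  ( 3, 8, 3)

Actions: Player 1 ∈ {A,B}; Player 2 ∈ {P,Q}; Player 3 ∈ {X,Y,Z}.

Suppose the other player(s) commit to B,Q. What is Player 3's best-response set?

P3 best: {Y,Z}

u_3(X vs B,Q) = 1
u_3(Y vs B,Q) = 3
u_3(Z vs B,Q) = 3
max payoff 3 at {Y,Z}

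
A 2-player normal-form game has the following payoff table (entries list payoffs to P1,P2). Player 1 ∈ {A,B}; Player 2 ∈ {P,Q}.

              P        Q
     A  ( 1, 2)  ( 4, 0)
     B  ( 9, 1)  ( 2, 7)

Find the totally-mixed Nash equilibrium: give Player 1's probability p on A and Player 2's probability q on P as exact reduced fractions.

p=3/4, q=1/5

P1 indiff ⇒ q·1+(1-q)·4 = q·9+(1-q)·2 ⇒ q(-8) = (1-q)(-2) ⇒ q = 1/5
P2 indiff ⇒ p·2+(1-p)·1 = p·0+(1-p)·7 ⇒ p(2) = (1-p)(6) ⇒ p = 3/4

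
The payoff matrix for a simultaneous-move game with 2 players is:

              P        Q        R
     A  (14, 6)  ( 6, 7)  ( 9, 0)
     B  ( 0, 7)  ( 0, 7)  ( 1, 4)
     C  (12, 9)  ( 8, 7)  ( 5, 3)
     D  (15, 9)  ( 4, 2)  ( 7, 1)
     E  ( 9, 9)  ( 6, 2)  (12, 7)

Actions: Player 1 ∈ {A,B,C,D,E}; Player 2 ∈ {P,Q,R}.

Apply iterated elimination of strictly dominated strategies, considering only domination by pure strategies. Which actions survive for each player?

IESDS → P1:{A,C,D} P2:{P,Q}

P1 drop B (A beats it: P:14>0 Q:6>0 R:9>1)
P2 drop R (P beats it: A:6>0 C:9>3 D:9>1 E:9>7)
P1 drop E (C beats it: P:12>9 Q:8>6)
P1→{A,C,D} P2→{P,Q}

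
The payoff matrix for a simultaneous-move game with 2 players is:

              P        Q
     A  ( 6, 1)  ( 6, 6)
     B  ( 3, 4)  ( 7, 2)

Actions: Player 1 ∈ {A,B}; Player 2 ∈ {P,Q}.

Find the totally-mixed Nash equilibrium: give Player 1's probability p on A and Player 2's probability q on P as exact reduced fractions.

(p,q) = (2/7, 1/4)

P1 indiff ⇒ q·6+(1-q)·6 = q·3+(1-q)·7 ⇒ q(3) = (1-q)(1) ⇒ q = 1/4
P2 indiff ⇒ p·1+(1-p)·4 = p·6+(1-p)·2 ⇒ p(-5) = (1-p)(-2) ⇒ p = 2/7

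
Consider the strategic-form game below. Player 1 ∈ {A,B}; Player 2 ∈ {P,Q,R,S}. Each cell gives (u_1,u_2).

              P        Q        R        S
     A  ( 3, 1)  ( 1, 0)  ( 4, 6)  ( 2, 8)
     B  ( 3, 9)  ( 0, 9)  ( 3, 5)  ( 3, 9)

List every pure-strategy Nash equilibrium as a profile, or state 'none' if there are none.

(A,P): not NE [P2→S gives 8>1]
(A,Q): not NE [P2→S gives 8>0]
(A,R): not NE [P2→S gives 8>6]
(A,S): not NE [P1→B gives 3>2]
(B,P): NE
(B,Q): not NE [P1→A gives 1>0]
(B,R): not NE [P1→A gives 4>3; P2→S gives 9>5]
(B,S): NE

NE set: (B,P), (B,S)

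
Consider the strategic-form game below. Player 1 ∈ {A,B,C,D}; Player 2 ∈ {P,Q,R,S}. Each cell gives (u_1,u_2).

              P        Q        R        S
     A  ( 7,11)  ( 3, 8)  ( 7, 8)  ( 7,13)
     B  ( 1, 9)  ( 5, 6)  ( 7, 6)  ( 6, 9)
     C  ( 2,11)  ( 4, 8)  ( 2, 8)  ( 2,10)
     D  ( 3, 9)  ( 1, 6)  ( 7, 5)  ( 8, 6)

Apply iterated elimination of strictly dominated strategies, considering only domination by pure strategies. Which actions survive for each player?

P2 drop Q (P beats it: A:11>8 B:9>6 C:11>8 D:9>6)
P1 drop C (A beats it: P:7>2 R:7>2 S:7>2)
P2 drop R (P beats it: A:11>8 B:9>6 D:9>5)
P1 drop B (A beats it: P:7>1 S:7>6)
P1→{A,D} P2→{P,S}

Remaining: P1:{A,D} P2:{P,S}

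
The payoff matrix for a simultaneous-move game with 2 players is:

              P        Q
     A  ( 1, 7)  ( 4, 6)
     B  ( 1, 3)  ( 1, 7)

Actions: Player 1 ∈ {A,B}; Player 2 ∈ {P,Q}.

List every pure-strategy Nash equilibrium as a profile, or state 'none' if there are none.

(A,P): NE
(A,Q): not NE [P2→P gives 7>6]
(B,P): not NE [P2→Q gives 7>3]
(B,Q): not NE [P1→A gives 4>1]

Nash profiles: (A,P)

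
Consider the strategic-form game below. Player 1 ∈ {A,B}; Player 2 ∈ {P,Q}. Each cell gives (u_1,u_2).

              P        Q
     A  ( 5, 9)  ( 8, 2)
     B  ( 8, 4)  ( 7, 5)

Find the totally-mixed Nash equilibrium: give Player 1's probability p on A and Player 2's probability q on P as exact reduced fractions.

(p,q) = (1/8, 1/4)

P1 indiff ⇒ q·5+(1-q)·8 = q·8+(1-q)·7 ⇒ q(-3) = (1-q)(-1) ⇒ q = 1/4
P2 indiff ⇒ p·9+(1-p)·4 = p·2+(1-p)·5 ⇒ p(7) = (1-p)(1) ⇒ p = 1/8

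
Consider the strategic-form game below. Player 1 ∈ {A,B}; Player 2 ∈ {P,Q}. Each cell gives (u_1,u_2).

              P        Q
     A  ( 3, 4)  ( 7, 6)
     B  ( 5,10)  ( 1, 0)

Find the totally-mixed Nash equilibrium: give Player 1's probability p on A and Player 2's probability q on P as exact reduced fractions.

P1 indiff ⇒ q·3+(1-q)·7 = q·5+(1-q)·1 ⇒ q(-2) = (1-q)(-6) ⇒ q = 3/4
P2 indiff ⇒ p·4+(1-p)·10 = p·6+(1-p)·0 ⇒ p(-2) = (1-p)(-10) ⇒ p = 5/6

p=5/6, q=3/4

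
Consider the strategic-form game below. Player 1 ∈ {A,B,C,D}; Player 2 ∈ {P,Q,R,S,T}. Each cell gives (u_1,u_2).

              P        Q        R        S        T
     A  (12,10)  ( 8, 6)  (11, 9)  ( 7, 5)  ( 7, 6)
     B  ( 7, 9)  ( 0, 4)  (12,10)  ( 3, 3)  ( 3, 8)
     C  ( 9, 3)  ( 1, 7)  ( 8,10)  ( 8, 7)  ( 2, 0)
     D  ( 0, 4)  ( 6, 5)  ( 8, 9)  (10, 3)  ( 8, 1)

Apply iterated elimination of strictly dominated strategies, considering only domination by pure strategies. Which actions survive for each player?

P2 drop Q (R beats it: A:9>6 B:10>4 C:10>7 D:9>5)
P2 drop S (R beats it: A:9>5 B:10>3 C:10>7 D:9>3)
P1 drop C (A beats it: P:12>9 R:11>8 T:7>2)
P2 drop T (P beats it: A:10>6 B:9>8 D:4>1)
P1 drop D (A beats it: P:12>0 R:11>8)
P1→{A,B} P2→{P,R}

Survivors P1:{A,B} P2:{P,R}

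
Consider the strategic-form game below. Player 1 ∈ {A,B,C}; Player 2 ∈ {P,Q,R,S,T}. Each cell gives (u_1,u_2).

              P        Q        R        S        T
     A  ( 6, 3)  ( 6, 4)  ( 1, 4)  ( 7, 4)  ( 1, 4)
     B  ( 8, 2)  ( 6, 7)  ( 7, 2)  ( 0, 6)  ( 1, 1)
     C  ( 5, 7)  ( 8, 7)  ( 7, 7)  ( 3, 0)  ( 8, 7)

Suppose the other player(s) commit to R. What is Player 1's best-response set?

argmax u_1 = {B,C}

u_1(A vs R) = 1
u_1(B vs R) = 7
u_1(C vs R) = 7
max payoff 7 at {B,C}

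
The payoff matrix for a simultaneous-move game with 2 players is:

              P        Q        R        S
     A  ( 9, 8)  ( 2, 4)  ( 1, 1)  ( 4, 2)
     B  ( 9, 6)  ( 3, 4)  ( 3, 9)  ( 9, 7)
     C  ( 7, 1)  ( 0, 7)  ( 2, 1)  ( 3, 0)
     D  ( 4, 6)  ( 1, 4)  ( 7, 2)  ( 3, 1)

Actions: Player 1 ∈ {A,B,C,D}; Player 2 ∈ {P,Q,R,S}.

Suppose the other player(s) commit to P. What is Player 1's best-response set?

u_1(A vs P) = 9
u_1(B vs P) = 9
u_1(C vs P) = 7
u_1(D vs P) = 4
max payoff 9 at {A,B}

BR_1 = {A,B}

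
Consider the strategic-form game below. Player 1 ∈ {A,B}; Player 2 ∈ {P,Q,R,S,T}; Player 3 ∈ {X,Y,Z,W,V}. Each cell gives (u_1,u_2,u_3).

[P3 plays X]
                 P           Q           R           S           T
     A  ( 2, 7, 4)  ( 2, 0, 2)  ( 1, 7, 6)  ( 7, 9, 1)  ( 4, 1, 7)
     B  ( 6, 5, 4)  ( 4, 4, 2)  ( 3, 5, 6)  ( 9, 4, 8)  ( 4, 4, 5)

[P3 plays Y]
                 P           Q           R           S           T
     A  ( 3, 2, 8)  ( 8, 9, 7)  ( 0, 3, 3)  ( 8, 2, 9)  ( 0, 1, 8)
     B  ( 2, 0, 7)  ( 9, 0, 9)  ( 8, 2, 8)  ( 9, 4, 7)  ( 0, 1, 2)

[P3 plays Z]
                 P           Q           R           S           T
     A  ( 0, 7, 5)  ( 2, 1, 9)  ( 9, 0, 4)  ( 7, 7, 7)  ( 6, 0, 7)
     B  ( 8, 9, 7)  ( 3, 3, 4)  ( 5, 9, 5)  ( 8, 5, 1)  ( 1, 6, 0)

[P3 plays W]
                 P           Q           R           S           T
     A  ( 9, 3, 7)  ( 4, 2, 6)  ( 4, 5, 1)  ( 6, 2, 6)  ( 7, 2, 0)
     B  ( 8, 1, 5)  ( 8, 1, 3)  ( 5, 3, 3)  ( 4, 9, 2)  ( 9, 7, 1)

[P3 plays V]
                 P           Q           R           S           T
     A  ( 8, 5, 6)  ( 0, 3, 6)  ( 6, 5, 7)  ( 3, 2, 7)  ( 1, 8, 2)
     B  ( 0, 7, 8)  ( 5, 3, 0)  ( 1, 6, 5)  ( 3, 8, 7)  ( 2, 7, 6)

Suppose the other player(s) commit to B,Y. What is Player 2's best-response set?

argmax u_2 = {S}

u_2(P vs B,Y) = 0
u_2(Q vs B,Y) = 0
u_2(R vs B,Y) = 2
u_2(S vs B,Y) = 4
u_2(T vs B,Y) = 1
max payoff 4 at {S}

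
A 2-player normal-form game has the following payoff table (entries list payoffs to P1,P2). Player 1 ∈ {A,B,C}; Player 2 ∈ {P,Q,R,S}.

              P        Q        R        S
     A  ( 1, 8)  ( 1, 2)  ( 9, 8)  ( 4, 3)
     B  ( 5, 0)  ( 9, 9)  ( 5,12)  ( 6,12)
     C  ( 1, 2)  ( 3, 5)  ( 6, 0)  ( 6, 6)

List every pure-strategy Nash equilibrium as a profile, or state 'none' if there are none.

Nash profiles: (A,R), (B,S), (C,S)

(A,P): not NE [P1→B gives 5>1]
(A,Q): not NE [P1→B gives 9>1; P2→R gives 8>2]
(A,R): NE
(A,S): not NE [P1→C gives 6>4; P2→R gives 8>3]
(B,P): not NE [P2→S gives 12>0]
(B,Q): not NE [P2→S gives 12>9]
(B,R): not NE [P1→A gives 9>5]
(B,S): NE
(C,P): not NE [P1→B gives 5>1; P2→S gives 6>2]
(C,Q): not NE [P1→B gives 9>3; P2→S gives 6>5]
(C,R): not NE [P1→A gives 9>6; P2→S gives 6>0]
(C,S): NE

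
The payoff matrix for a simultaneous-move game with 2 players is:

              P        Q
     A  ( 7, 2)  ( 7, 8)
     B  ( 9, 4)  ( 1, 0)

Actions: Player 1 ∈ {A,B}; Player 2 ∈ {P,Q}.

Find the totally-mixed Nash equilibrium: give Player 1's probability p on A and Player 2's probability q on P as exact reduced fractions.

P1 mixes 2/5 on A; P2 mixes 3/4 on P

P1 indiff ⇒ q·7+(1-q)·7 = q·9+(1-q)·1 ⇒ q(-2) = (1-q)(-6) ⇒ q = 3/4
P2 indiff ⇒ p·2+(1-p)·4 = p·8+(1-p)·0 ⇒ p(-6) = (1-p)(-4) ⇒ p = 2/5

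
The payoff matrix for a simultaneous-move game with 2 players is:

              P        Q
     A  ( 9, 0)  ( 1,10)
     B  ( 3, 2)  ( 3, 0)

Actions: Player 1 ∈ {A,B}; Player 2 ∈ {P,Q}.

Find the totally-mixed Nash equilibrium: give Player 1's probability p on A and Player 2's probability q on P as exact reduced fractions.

P1 indiff ⇒ q·9+(1-q)·1 = q·3+(1-q)·3 ⇒ q(6) = (1-q)(2) ⇒ q = 1/4
P2 indiff ⇒ p·0+(1-p)·2 = p·10+(1-p)·0 ⇒ p(-10) = (1-p)(-2) ⇒ p = 1/6

P1 mixes 1/6 on A; P2 mixes 1/4 on P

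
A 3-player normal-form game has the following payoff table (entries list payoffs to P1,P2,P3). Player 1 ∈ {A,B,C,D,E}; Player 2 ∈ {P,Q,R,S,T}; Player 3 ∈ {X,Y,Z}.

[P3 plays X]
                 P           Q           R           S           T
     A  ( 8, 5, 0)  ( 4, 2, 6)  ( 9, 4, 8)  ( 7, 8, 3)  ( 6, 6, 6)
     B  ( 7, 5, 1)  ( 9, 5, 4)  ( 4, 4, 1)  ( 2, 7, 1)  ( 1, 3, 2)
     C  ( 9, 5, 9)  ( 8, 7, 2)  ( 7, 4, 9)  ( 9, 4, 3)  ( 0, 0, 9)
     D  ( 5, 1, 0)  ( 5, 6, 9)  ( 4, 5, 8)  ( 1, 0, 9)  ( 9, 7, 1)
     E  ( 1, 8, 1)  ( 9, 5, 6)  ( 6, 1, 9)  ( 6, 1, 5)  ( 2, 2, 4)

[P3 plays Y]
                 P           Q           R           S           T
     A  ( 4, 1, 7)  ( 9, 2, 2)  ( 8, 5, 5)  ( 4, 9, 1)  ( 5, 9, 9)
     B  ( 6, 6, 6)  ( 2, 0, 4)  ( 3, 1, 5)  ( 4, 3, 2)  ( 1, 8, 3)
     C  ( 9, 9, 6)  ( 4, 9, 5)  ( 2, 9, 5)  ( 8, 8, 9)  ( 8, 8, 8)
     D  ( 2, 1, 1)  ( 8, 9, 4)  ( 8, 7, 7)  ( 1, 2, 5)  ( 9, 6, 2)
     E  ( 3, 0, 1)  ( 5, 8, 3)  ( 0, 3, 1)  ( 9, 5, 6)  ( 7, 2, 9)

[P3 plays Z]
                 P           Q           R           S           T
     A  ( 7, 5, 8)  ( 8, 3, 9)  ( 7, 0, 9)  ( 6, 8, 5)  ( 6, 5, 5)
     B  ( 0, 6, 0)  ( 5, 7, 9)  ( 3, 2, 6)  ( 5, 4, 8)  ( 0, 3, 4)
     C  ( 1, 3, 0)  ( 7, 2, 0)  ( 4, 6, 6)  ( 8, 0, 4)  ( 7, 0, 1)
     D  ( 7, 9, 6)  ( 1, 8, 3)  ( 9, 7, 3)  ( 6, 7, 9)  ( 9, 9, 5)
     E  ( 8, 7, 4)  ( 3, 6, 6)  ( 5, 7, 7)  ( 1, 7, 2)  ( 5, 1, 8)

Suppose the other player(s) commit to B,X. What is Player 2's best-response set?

u_2(P vs B,X) = 5
u_2(Q vs B,X) = 5
u_2(R vs B,X) = 4
u_2(S vs B,X) = 7
u_2(T vs B,X) = 3
max payoff 7 at {S}

BR_2 = {S}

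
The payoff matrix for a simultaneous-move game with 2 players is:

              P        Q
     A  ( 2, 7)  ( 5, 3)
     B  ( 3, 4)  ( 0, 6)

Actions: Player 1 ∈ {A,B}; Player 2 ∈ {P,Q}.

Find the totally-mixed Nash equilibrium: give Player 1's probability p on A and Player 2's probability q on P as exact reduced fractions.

P1 mixes 1/3 on A; P2 mixes 5/6 on P

P1 indiff ⇒ q·2+(1-q)·5 = q·3+(1-q)·0 ⇒ q(-1) = (1-q)(-5) ⇒ q = 5/6
P2 indiff ⇒ p·7+(1-p)·4 = p·3+(1-p)·6 ⇒ p(4) = (1-p)(2) ⇒ p = 1/3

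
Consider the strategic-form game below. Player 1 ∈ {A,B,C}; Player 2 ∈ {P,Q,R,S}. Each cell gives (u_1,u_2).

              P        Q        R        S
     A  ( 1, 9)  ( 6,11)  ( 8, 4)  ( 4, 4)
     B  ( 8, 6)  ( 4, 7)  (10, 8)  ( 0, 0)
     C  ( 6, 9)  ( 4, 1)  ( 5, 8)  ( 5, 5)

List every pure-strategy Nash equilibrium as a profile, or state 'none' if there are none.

Nash profiles: (A,Q), (B,R)

(A,P): not NE [P1→B gives 8>1; P2→Q gives 11>9]
(A,Q): NE
(A,R): not NE [P1→B gives 10>8; P2→Q gives 11>4]
(A,S): not NE [P1→C gives 5>4; P2→Q gives 11>4]
(B,P): not NE [P2→R gives 8>6]
(B,Q): not NE [P1→A gives 6>4; P2→R gives 8>7]
(B,R): NE
(B,S): not NE [P1→C gives 5>0; P2→R gives 8>0]
(C,P): not NE [P1→B gives 8>6]
(C,Q): not NE [P1→A gives 6>4; P2→P gives 9>1]
(C,R): not NE [P1→B gives 10>5; P2→P gives 9>8]
(C,S): not NE [P2→P gives 9>5]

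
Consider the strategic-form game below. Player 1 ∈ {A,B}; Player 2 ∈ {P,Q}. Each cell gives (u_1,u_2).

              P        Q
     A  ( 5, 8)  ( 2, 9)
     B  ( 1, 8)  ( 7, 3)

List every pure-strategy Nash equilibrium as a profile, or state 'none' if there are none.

PSNE: ∅

(A,P): not NE [P2→Q gives 9>8]
(A,Q): not NE [P1→B gives 7>2]
(B,P): not NE [P1→A gives 5>1]
(B,Q): not NE [P2→P gives 8>3]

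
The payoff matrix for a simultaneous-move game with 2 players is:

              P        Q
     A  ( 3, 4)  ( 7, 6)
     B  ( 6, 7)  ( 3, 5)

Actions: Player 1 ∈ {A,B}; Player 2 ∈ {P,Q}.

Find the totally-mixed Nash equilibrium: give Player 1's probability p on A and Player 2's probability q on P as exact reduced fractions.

P1 indiff ⇒ q·3+(1-q)·7 = q·6+(1-q)·3 ⇒ q(-3) = (1-q)(-4) ⇒ q = 4/7
P2 indiff ⇒ p·4+(1-p)·7 = p·6+(1-p)·5 ⇒ p(-2) = (1-p)(-2) ⇒ p = 1/2

(p,q) = (1/2, 4/7)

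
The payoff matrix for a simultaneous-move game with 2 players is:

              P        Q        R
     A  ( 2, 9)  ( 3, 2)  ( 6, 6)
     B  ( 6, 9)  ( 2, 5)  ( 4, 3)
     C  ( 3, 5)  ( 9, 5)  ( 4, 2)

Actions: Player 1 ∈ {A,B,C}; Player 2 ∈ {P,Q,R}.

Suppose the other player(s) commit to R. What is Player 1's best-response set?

u_1(A vs R) = 6
u_1(B vs R) = 4
u_1(C vs R) = 4
max payoff 6 at {A}

BR_1 = {A}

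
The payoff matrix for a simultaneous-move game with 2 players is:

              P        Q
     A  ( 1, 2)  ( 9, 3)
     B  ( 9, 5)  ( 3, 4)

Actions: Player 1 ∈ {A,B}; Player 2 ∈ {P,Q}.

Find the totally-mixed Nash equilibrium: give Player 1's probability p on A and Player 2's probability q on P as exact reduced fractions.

P1 mixes 1/2 on A; P2 mixes 3/7 on P

P1 indiff ⇒ q·1+(1-q)·9 = q·9+(1-q)·3 ⇒ q(-8) = (1-q)(-6) ⇒ q = 3/7
P2 indiff ⇒ p·2+(1-p)·5 = p·3+(1-p)·4 ⇒ p(-1) = (1-p)(-1) ⇒ p = 1/2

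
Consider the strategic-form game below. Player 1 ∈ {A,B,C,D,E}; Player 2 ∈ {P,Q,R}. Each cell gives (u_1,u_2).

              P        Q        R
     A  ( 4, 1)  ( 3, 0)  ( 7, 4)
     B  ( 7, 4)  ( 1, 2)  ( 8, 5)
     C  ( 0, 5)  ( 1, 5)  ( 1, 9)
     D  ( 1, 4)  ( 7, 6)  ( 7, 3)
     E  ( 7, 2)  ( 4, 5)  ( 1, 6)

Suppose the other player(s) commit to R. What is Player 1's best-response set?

BR_1 = {B}

u_1(A vs R) = 7
u_1(B vs R) = 8
u_1(C vs R) = 1
u_1(D vs R) = 7
u_1(E vs R) = 1
max payoff 8 at {B}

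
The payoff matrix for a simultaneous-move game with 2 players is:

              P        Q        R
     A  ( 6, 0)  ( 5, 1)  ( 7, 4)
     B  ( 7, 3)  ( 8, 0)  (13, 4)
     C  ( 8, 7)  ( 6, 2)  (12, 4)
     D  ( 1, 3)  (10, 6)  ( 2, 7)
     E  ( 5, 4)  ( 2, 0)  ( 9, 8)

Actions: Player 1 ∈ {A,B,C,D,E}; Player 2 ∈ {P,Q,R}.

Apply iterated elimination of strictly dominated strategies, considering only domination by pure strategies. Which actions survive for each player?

Remaining: P1:{B,C} P2:{P,R}

P1 drop A (B beats it: P:7>6 Q:8>5 R:13>7)
P1 drop E (B beats it: P:7>5 Q:8>2 R:13>9)
P2 drop Q (R beats it: B:4>0 C:4>2 D:7>6)
P1 drop D (B beats it: P:7>1 R:13>2)
P1→{B,C} P2→{P,R}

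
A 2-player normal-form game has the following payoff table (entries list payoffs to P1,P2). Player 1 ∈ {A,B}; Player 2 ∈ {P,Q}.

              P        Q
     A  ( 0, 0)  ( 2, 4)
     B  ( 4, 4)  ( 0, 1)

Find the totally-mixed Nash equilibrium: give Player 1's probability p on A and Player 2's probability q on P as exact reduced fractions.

P1 indiff ⇒ q·0+(1-q)·2 = q·4+(1-q)·0 ⇒ q(-4) = (1-q)(-2) ⇒ q = 1/3
P2 indiff ⇒ p·0+(1-p)·4 = p·4+(1-p)·1 ⇒ p(-4) = (1-p)(-3) ⇒ p = 3/7

P1 mixes 3/7 on A; P2 mixes 1/3 on P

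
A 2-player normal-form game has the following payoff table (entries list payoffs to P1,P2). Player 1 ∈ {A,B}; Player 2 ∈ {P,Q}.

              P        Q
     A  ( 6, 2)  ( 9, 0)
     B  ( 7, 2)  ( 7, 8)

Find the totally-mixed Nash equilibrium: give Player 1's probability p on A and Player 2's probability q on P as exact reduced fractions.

(p,q) = (3/4, 2/3)

P1 indiff ⇒ q·6+(1-q)·9 = q·7+(1-q)·7 ⇒ q(-1) = (1-q)(-2) ⇒ q = 2/3
P2 indiff ⇒ p·2+(1-p)·2 = p·0+(1-p)·8 ⇒ p(2) = (1-p)(6) ⇒ p = 3/4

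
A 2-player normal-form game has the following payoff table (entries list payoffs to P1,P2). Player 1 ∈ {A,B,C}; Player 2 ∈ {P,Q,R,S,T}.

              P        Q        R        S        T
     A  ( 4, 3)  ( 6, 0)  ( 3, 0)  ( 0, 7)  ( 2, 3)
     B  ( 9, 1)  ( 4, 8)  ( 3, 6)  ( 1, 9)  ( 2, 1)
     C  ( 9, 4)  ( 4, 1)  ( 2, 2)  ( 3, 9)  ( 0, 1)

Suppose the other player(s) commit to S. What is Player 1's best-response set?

BR_1 = {C}

u_1(A vs S) = 0
u_1(B vs S) = 1
u_1(C vs S) = 3
max payoff 3 at {C}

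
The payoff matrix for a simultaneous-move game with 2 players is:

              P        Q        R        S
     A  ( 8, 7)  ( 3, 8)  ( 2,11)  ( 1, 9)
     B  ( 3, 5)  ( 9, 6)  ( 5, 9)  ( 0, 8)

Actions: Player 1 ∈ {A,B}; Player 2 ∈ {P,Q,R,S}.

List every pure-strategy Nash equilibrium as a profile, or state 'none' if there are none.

PSNE = {(B,R)}

(A,P): not NE [P2→R gives 11>7]
(A,Q): not NE [P1→B gives 9>3; P2→R gives 11>8]
(A,R): not NE [P1→B gives 5>2]
(A,S): not NE [P2→R gives 11>9]
(B,P): not NE [P1→A gives 8>3; P2→R gives 9>5]
(B,Q): not NE [P2→R gives 9>6]
(B,R): NE
(B,S): not NE [P1→A gives 1>0; P2→R gives 9>8]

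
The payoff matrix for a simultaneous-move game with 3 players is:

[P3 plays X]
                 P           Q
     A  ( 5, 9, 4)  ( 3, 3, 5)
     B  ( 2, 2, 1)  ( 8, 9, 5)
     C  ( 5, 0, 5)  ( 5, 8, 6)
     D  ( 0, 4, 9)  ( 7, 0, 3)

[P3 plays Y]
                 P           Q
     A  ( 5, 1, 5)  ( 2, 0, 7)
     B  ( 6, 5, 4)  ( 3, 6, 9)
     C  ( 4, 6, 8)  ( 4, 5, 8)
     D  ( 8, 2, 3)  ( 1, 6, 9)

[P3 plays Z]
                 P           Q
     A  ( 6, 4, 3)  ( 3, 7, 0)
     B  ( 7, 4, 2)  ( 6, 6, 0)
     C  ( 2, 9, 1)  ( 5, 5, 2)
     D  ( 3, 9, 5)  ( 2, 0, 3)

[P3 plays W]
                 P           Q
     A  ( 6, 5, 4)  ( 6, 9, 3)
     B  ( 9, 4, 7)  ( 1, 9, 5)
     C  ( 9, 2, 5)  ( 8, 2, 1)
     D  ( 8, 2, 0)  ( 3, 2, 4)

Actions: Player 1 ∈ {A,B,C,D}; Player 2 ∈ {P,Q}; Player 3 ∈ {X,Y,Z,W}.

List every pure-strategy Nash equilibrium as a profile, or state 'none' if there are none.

PSNE: ∅

(A,P,X): not NE [P3→Y gives 5>4]
(A,P,Y): not NE [P1→D gives 8>5]
(A,P,Z): not NE [P1→B gives 7>6; P2→Q gives 7>4; P3→Y gives 5>3]
(A,P,W): not NE [P1→C gives 9>6; P2→Q gives 9>5; P3→Y gives 5>4]
(A,Q,X): not NE [P1→B gives 8>3; P2→P gives 9>3; P3→Y gives 7>5]
(A,Q,Y): not NE [P1→C gives 4>2; P2→P gives 1>0]
(A,Q,Z): not NE [P1→B gives 6>3; P3→Y gives 7>0]
(A,Q,W): not NE [P1→C gives 8>6; P3→Y gives 7>3]
(B,P,X): not NE [P1→C gives 5>2; P2→Q gives 9>2; P3→W gives 7>1]
(B,P,Y): not NE [P1→D gives 8>6; P2→Q gives 6>5; P3→W gives 7>4]
(B,P,Z): not NE [P2→Q gives 6>4; P3→W gives 7>2]
(B,P,W): not NE [P2→Q gives 9>4]
(B,Q,X): not NE [P3→Y gives 9>5]
(B,Q,Y): not NE [P1→C gives 4>3]
(B,Q,Z): not NE [P3→Y gives 9>0]
(B,Q,W): not NE [P1→C gives 8>1; P3→Y gives 9>5]
(C,P,X): not NE [P2→Q gives 8>0; P3→Y gives 8>5]
(C,P,Y): not NE [P1→D gives 8>4]
(C,P,Z): not NE [P1→B gives 7>2; P3→Y gives 8>1]
(C,P,W): not NE [P3→Y gives 8>5]
(C,Q,X): not NE [P1→B gives 8>5; P3→Y gives 8>6]
(C,Q,Y): not NE [P2→P gives 6>5]
(C,Q,Z): not NE [P1→B gives 6>5; P2→P gives 9>5; P3→Y gives 8>2]
(C,Q,W): not NE [P3→Y gives 8>1]
(D,P,X): not NE [P1→C gives 5>0]
(D,P,Y): not NE [P2→Q gives 6>2; P3→X gives 9>3]
(D,P,Z): not NE [P1→B gives 7>3; P3→X gives 9>5]
(D,P,W): not NE [P1→C gives 9>8; P3→X gives 9>0]
(D,Q,X): not NE [P1→B gives 8>7; P2→P gives 4>0; P3→Y gives 9>3]
(D,Q,Y): not NE [P1→C gives 4>1]
(D,Q,Z): not NE [P1→B gives 6>2; P2→P gives 9>0; P3→Y gives 9>3]
(D,Q,W): not NE [P1→C gives 8>3; P3→Y gives 9>4]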